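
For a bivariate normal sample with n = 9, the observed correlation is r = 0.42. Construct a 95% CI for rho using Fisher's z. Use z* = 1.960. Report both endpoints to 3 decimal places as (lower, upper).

(-0.339, 0.848)

Fisher z: z_r = atanh(r) = ½·ln((1+0.42)/(1−0.42)) = 0.447692
SE(z) = 1/√(n−3) = 1/√6 = 0.408248
95% ⇒ z* = 1.960; margin = 1.960·0.408248 = 0.800166
CI on z-scale: (-0.352474, 1.247858)
Back-transform: tanh(-0.352474) = -0.338568, tanh(1.247858) = 0.847682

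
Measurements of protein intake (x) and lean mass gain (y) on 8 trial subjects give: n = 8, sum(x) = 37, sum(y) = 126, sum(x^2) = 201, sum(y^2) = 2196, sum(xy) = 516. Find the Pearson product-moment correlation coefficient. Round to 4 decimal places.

-0.8397

Numerator: nΣxy − (Σx)(Σy) = 8·516 − (37)(126) = -534
Denominator: √[(nΣx²−(Σx)²)(nΣy²−(Σy)²)]
  nΣx²−(Σx)² = 8·201 − 1369 = 239;  nΣy²−(Σy)² = 8·2196 − 15876 = 1692
  √(239·1692) = √404388 = 635.9151
r = -534 / 635.9151 = -0.8397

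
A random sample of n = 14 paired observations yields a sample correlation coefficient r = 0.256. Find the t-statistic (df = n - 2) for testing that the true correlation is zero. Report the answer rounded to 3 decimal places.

1 − r² = 1 − 0.065536 = 0.934464;  √(1−r²) = 0.966677
√(n−2) = √12 = 3.464102
t = r·√(n−2)/√(1−r²) = 0.256 · 3.464102 / 0.966677 = 0.917

0.917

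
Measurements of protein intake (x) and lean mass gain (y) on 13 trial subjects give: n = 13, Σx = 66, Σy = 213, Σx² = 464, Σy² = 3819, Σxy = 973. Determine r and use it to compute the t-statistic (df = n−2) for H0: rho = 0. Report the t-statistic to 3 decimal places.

S_xy = nΣxy − ΣxΣy = 13·973 − 66·213 = 12649 − 14058 = -1409
S_xx = nΣx² − (Σx)² = 13·464 − 66² = 6032 − 4356 = 1676
S_yy = nΣy² − (Σy)² = 13·3819 − 213² = 49647 − 45369 = 4278
r = S_xy / √(S_xx·S_yy) = -1409 / √(1676·4278) = -1409 / √7169928 = -1409 / 2677.6721 = -0.5262
t = r·√(n−2)/√(1−r²) = -0.5262·√11 / √(1−0.276886) = -1.745208 / 0.850361 = -2.052

-2.052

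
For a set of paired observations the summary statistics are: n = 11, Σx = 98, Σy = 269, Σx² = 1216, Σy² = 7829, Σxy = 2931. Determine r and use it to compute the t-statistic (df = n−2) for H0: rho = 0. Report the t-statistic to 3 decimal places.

Numerator: nΣxy − (Σx)(Σy) = 11·2931 − (98)(269) = 5879
Denominator: √[(nΣx²−(Σx)²)(nΣy²−(Σy)²)]
  nΣx²−(Σx)² = 11·1216 − 9604 = 3772;  nΣy²−(Σy)² = 11·7829 − 72361 = 13758
  √(3772·13758) = √51895176 = 7203.8306
r = 5879 / 7203.8306 = 0.8161
t = r·√(n−2)/√(1−r²) = 0.8161·√9 / √(1−0.666019) = 2.448300 / 0.577911 = 4.236

4.236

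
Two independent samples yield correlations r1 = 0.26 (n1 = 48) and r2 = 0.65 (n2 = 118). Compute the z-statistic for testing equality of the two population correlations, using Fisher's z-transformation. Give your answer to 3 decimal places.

-2.896

Fisher z-transforms: z1 = atanh(0.26) = 0.266108, z2 = atanh(0.65) = 0.775299; difference d = -0.509191
Var(d) = 1/45 + 1/115 = 0.0222222 + 0.0086957 = 0.0309179
z = d/√Var(d) = -0.509191 / √0.0309179 = -0.509191 / 0.175835 = -2.896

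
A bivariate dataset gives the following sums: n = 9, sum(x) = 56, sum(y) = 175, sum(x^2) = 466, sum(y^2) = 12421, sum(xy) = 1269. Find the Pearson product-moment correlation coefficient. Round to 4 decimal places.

Numerator: nΣxy − (Σx)(Σy) = 9·1269 − (56)(175) = 1621
Denominator: √[(nΣx²−(Σx)²)(nΣy²−(Σy)²)]
  nΣx²−(Σx)² = 9·466 − 3136 = 1058;  nΣy²−(Σy)² = 9·12421 − 30625 = 81164
  √(1058·81164) = √85871512 = 9266.6883
r = 1621 / 9266.6883 = 0.1749

0.1749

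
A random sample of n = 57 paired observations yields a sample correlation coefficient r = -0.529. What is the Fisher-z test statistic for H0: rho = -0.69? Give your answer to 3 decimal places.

z_r = atanh(-0.529) = -0.588756,  z_0 = atanh(-0.69) = -0.847956
SE = 1/√(n−3) = 1/√54 = 0.136083
z = (z_r − z_0)/SE = (-0.588756 − (-0.847956)) / 0.136083 = 0.259200 / 0.136083 = 1.905

1.905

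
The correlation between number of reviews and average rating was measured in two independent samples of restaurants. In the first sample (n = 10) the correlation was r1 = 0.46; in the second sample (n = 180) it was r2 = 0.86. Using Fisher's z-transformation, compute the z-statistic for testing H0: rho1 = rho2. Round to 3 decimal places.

z1 = atanh(0.46) = 0.497311,  z2 = atanh(0.86) = 1.293345
SE = √(1/(n1−3) + 1/(n2−3)) = √(1/7 + 1/177) = √(0.1428571 + 0.0056497) = √0.1485068 = 0.385366
z = (z1 − z2)/SE = (0.497311 − 1.293345) / 0.385366 = -0.796034 / 0.385366 = -2.066

-2.066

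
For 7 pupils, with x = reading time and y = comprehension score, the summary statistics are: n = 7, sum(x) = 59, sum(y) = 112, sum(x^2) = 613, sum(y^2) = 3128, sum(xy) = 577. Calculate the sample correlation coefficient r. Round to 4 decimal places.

S_xy = nΣxy − ΣxΣy = 7·577 − 59·112 = 4039 − 6608 = -2569
S_xx = nΣx² − (Σx)² = 7·613 − 59² = 4291 − 3481 = 810
S_yy = nΣy² − (Σy)² = 7·3128 − 112² = 21896 − 12544 = 9352
r = S_xy / √(S_xx·S_yy) = -2569 / √(810·9352) = -2569 / √7575120 = -2569 / 2752.2936 = -0.9334

-0.9334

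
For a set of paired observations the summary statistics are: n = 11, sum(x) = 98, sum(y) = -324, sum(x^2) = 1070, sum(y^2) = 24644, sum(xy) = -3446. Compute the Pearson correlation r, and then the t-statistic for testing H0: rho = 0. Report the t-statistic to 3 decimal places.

-1.029

Numerator: nΣxy − (Σx)(Σy) = 11·(-3446) − (98)(-324) = -6154
Denominator: √[(nΣx²−(Σx)²)(nΣy²−(Σy)²)]
  nΣx²−(Σx)² = 11·1070 − 9604 = 2166;  nΣy²−(Σy)² = 11·24644 − 104976 = 166108
  √(2166·166108) = √359789928 = 18968.1293
r = -6154 / 18968.1293 = -0.3244
t = r·√(n−2)/√(1−r²) = -0.3244·√9 / √(1−0.105235) = -0.973200 / 0.945920 = -1.029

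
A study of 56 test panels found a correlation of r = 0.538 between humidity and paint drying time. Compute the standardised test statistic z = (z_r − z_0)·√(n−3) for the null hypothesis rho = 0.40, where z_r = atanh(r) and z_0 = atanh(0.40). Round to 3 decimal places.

1.294

Fisher z: atanh(0.538) = 0.601337, atanh(0.40) = 0.423649
z = (z_r − z_0)·√(n−3) = (0.601337 − 0.423649)·√53 = 0.177688 · 7.280110 = 1.294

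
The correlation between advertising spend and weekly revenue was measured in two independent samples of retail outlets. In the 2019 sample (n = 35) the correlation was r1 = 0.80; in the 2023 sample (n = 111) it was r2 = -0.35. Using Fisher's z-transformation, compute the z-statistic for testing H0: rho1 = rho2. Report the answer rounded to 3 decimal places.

Fisher z-transforms: z1 = atanh(0.80) = 1.098612, z2 = atanh(-0.35) = -0.365444; difference d = 1.464056
Var(d) = 1/32 + 1/108 = 0.0312500 + 0.0092593 = 0.0405093
z = d/√Var(d) = 1.464056 / √0.0405093 = 1.464056 / 0.201269 = 7.274

7.274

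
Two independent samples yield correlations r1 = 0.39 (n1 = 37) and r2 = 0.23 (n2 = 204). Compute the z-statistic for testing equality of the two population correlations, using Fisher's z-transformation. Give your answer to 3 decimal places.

Fisher z-transforms: z1 = atanh(0.39) = 0.411800, z2 = atanh(0.23) = 0.234189; difference d = 0.177611
Var(d) = 1/34 + 1/201 = 0.0294118 + 0.0049751 = 0.0343869
z = d/√Var(d) = 0.177611 / √0.0343869 = 0.177611 / 0.185437 = 0.958

0.958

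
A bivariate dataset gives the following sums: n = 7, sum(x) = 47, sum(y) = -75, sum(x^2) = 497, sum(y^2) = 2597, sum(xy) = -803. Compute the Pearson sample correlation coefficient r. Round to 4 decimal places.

-0.5249

Numerator: nΣxy − (Σx)(Σy) = 7·(-803) − (47)(-75) = -2096
Denominator: √[(nΣx²−(Σx)²)(nΣy²−(Σy)²)]
  nΣx²−(Σx)² = 7·497 − 2209 = 1270;  nΣy²−(Σy)² = 7·2597 − 5625 = 12554
  √(1270·12554) = √15943580 = 3992.9413
r = -2096 / 3992.9413 = -0.5249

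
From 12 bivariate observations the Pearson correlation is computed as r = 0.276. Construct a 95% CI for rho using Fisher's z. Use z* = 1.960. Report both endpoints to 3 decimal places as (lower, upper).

(-0.354, 0.734)

z_r = atanh(0.276) = 0.283347;  SE = 1/√(n−3) = 1/√9 = 0.333333
z-limits: 0.283347 ± 1.960·0.333333 = 0.283347 ± 0.653333 = [-0.369986, 0.936680]
ρ-limits: (tanh -0.369986, tanh 0.936680) = (-0.354, 0.734)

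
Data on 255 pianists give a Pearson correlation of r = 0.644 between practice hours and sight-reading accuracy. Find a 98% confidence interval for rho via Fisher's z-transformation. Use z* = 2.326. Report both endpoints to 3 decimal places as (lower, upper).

z_r = atanh(0.644) = 0.764978;  SE = 1/√(n−3) = 1/√252 = 0.062994
z-limits: 0.764978 ± 2.326·0.062994 = 0.764978 ± 0.146524 = [0.618454, 0.911502]
ρ-limits: (tanh 0.618454, tanh 0.911502) = (0.550, 0.722)

(0.550, 0.722)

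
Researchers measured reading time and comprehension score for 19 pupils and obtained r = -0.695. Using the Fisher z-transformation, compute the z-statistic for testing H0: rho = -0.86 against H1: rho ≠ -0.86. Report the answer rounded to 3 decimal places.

1.743

z_r = atanh(-0.695) = -0.857563,  z_0 = atanh(-0.86) = -1.293345
SE = 1/√(n−3) = 1/√16 = 0.250000
z = (z_r − z_0)/SE = (-0.857563 − (-1.293345)) / 0.250000 = 0.435782 / 0.250000 = 1.743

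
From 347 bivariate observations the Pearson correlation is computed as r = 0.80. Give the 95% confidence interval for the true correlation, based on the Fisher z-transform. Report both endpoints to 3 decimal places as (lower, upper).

Fisher z: z_r = atanh(r) = ½·ln((1+0.80)/(1−0.80)) = 1.098612
SE(z) = 1/√(n−3) = 1/√344 = 0.053916
95% ⇒ z* = 1.960; margin = 1.960·0.053916 = 0.105675
CI on z-scale: (0.992937, 1.204287)
Back-transform: tanh(0.992937) = 0.758612, tanh(1.204287) = 0.834958

(0.759, 0.835)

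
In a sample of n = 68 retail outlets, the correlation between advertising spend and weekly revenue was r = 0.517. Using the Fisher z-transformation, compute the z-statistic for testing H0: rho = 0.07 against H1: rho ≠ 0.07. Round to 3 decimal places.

4.048

z_r = atanh(0.517) = 0.572237,  z_0 = atanh(0.07) = 0.070115
SE = 1/√(n−3) = 1/√65 = 0.124035
z = (z_r − z_0)/SE = (0.572237 − 0.070115) / 0.124035 = 0.502122 / 0.124035 = 4.048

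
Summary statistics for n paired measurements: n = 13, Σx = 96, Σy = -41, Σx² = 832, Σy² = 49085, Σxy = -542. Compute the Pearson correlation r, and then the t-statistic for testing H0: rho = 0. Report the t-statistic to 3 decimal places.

-0.325

S_xy = nΣxy − ΣxΣy = 13·(-542) − 96·(-41) = -7046 − (-3936) = -3110
S_xx = nΣx² − (Σx)² = 13·832 − 96² = 10816 − 9216 = 1600
S_yy = nΣy² − (Σy)² = 13·49085 − (-41)² = 638105 − 1681 = 636424
r = S_xy / √(S_xx·S_yy) = -3110 / √(1600·636424) = -3110 / √1018278400 = -3110 / 31910.4748 = -0.0975
t = r·√(n−2)/√(1−r²) = -0.0975·√11 / √(1−0.009506) = -0.323371 / 0.995236 = -0.325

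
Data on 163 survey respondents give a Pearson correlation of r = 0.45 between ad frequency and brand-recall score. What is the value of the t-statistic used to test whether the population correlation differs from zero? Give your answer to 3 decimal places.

6.394

t = r·√(n−2) / √(1−r²) with r = 0.45, n = 163
  = 0.45·√161 / √(1 − 0.2025)
  = 0.45·12.688578 / 0.893029
  = 5.709860 / 0.893029 = 6.394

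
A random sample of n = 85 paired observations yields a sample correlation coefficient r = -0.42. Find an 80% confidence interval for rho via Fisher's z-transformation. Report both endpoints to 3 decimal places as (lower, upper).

(-0.529, -0.297)

z_r = atanh(-0.42) = -0.447692;  SE = 1/√(n−3) = 1/√82 = 0.110432
z-limits: -0.447692 ± 1.282·0.110432 = -0.447692 ± 0.141574 = [-0.589266, -0.306118]
ρ-limits: (tanh -0.589266, tanh -0.306118) = (-0.529, -0.297)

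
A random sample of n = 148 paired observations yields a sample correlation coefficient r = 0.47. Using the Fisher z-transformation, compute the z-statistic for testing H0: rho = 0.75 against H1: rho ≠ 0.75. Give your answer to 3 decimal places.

Fisher z: atanh(0.47) = 0.510070, atanh(0.75) = 0.972955
z = (z_r − z_0)·√(n−3) = (0.510070 − 0.972955)·√145 = -0.462885 · 12.041595 = -5.574

-5.574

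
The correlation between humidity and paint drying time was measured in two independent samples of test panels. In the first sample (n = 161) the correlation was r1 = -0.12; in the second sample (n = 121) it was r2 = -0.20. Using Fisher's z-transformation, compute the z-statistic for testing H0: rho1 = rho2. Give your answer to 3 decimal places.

z1 = atanh(-0.12) = -0.120581,  z2 = atanh(-0.20) = -0.202733
SE = √(1/(n1−3) + 1/(n2−3)) = √(1/158 + 1/118) = √(0.0063291 + 0.0084746) = √0.0148037 = 0.121670
z = (z1 − z2)/SE = (-0.120581 − (-0.202733)) / 0.121670 = 0.082152 / 0.121670 = 0.675

0.675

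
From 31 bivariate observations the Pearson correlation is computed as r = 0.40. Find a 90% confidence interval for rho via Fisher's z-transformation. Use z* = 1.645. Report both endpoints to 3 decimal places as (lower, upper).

Fisher z: z_r = atanh(r) = ½·ln((1+0.40)/(1−0.40)) = 0.423649
SE(z) = 1/√(n−3) = 1/√28 = 0.188982
90% ⇒ z* = 1.645; margin = 1.645·0.188982 = 0.310875
CI on z-scale: (0.112774, 0.734524)
Back-transform: tanh(0.112774) = 0.112298, tanh(0.734524) = 0.625825

(0.112, 0.626)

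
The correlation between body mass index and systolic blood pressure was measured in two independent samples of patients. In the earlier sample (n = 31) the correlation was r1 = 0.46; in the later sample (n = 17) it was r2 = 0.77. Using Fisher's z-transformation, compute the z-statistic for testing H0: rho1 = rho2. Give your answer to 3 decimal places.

z1 = atanh(0.46) = 0.497311,  z2 = atanh(0.77) = 1.020328
SE = √(1/(n1−3) + 1/(n2−3)) = √(1/28 + 1/14) = √(0.0357143 + 0.0714286) = √0.1071429 = 0.327327
z = (z1 − z2)/SE = (0.497311 − 1.020328) / 0.327327 = -0.523017 / 0.327327 = -1.598

-1.598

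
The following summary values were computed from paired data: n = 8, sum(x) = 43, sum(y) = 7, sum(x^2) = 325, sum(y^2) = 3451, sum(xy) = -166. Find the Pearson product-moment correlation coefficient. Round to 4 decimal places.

-0.3581

S_xy = nΣxy − ΣxΣy = 8·(-166) − 43·7 = -1328 − 301 = -1629
S_xx = nΣx² − (Σx)² = 8·325 − 43² = 2600 − 1849 = 751
S_yy = nΣy² − (Σy)² = 8·3451 − 7² = 27608 − 49 = 27559
r = S_xy / √(S_xx·S_yy) = -1629 / √(751·27559) = -1629 / √20696809 = -1629 / 4549.3746 = -0.3581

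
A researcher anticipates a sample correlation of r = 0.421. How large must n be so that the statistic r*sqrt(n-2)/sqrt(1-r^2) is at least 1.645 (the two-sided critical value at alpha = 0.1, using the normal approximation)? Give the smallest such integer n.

Need r·√(n−2)/√(1−r²) ≥ 1.645
√(n−2) ≥ 1.645·√(1−0.177241) / 0.421 = 1.645·0.907061 / 0.421 = 3.5442
n−2 ≥ 12.5614  ⇒  n ≥ 14.5614
Smallest integer n = 15

15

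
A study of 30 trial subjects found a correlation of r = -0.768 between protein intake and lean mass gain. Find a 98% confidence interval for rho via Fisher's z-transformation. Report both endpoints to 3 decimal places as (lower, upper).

z_r = atanh(-0.768) = -1.015433;  SE = 1/√(n−3) = 1/√27 = 0.192450
z-limits: -1.015433 ± 2.326·0.192450 = -1.015433 ± 0.447639 = [-1.463072, -0.567794]
ρ-limits: (tanh -1.463072, tanh -0.567794) = (-0.898, -0.514)

(-0.898, -0.514)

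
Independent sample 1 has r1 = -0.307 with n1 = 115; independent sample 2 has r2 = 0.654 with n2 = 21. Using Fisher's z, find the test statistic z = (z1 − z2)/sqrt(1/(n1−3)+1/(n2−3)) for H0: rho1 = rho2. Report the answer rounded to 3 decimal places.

-4.330

z1 = atanh(-0.307) = -0.317230,  z2 = atanh(0.654) = 0.782257
SE = √(1/(n1−3) + 1/(n2−3)) = √(1/112 + 1/18) = √(0.0089286 + 0.0555556) = √0.0644842 = 0.253937
z = (z1 − z2)/SE = (-0.317230 − 0.782257) / 0.253937 = -1.099487 / 0.253937 = -4.330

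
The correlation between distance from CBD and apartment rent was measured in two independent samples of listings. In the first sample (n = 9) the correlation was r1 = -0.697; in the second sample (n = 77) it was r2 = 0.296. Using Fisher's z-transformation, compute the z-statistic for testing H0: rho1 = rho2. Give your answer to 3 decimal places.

z1 = atanh(-0.697) = -0.861442,  z2 = atanh(0.296) = 0.305130
SE = √(1/(n1−3) + 1/(n2−3)) = √(1/6 + 1/74) = √(0.1666667 + 0.0135135) = √0.1801802 = 0.424476
z = (z1 − z2)/SE = (-0.861442 − 0.305130) / 0.424476 = -1.166572 / 0.424476 = -2.748

-2.748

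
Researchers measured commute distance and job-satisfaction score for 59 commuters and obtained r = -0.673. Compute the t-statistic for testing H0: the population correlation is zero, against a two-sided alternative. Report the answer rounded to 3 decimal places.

-6.870

1 − r² = 1 − 0.452929 = 0.547071;  √(1−r²) = 0.739642
√(n−2) = √57 = 7.549834
t = r·√(n−2)/√(1−r²) = -0.673 · 7.549834 / 0.739642 = -6.870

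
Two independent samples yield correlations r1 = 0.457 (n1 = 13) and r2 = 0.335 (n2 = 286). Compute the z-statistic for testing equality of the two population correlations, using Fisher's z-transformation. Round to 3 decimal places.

z1 = atanh(0.457) = 0.493513,  z2 = atanh(0.335) = 0.348450
SE = √(1/(n1−3) + 1/(n2−3)) = √(1/10 + 1/283) = √(0.1000000 + 0.0035336) = √0.1035336 = 0.321766
z = (z1 − z2)/SE = (0.493513 − 0.348450) / 0.321766 = 0.145063 / 0.321766 = 0.451

0.451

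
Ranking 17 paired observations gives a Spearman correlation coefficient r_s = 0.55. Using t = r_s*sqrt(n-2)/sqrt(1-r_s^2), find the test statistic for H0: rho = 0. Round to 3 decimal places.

2.551

t = r_s·√(n−2) / √(1−r_s²) with r_s = 0.55, n = 17
  = 0.55·√15 / √(1 − 0.3025)
  = 0.55·3.872983 / 0.835165
  = 2.130141 / 0.835165 = 2.551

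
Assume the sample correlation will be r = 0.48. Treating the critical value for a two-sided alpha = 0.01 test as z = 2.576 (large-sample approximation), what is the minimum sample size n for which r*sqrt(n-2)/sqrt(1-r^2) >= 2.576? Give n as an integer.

25

Need r·√(n−2)/√(1−r²) ≥ 2.576
√(n−2) ≥ 2.576·√(1−0.2304) / 0.48 = 2.576·0.877268 / 0.48 = 4.7080
n−2 ≥ 22.1653  ⇒  n ≥ 24.1653
Smallest integer n = 25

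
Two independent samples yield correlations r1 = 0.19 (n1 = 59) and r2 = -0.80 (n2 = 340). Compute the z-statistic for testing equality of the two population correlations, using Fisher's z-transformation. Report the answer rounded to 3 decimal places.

8.946

Fisher z-transforms: z1 = atanh(0.19) = 0.192337, z2 = atanh(-0.80) = -1.098612; difference d = 1.290949
Var(d) = 1/56 + 1/337 = 0.0178571 + 0.0029674 = 0.0208245
z = d/√Var(d) = 1.290949 / √0.0208245 = 1.290949 / 0.144307 = 8.946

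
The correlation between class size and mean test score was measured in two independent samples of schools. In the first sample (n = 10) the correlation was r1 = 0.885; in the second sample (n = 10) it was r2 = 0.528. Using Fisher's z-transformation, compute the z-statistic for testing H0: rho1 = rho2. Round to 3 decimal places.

z1 = atanh(0.885) = 1.398375,  z2 = atanh(0.528) = 0.587368
SE = √(1/(n1−3) + 1/(n2−3)) = √(1/7 + 1/7) = √(0.1428571 + 0.1428571) = √0.2857142 = 0.534522
z = (z1 − z2)/SE = (1.398375 − 0.587368) / 0.534522 = 0.811007 / 0.534522 = 1.517

1.517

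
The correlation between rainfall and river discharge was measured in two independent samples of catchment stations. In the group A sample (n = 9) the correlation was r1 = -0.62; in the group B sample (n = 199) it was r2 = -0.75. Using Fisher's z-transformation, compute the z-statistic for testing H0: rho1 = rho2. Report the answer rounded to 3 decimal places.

z1 = atanh(-0.62) = -0.725005,  z2 = atanh(-0.75) = -0.972955
SE = √(1/(n1−3) + 1/(n2−3)) = √(1/6 + 1/196) = √(0.1666667 + 0.0051020) = √0.1717687 = 0.414450
z = (z1 − z2)/SE = (-0.725005 − (-0.972955)) / 0.414450 = 0.247950 / 0.414450 = 0.598

0.598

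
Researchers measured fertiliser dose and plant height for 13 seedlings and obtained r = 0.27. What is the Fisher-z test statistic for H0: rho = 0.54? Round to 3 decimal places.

z_r = atanh(0.27) = 0.276864,  z_0 = atanh(0.54) = 0.604156
SE = 1/√(n−3) = 1/√10 = 0.316228
z = (z_r − z_0)/SE = (0.276864 − 0.604156) / 0.316228 = -0.327292 / 0.316228 = -1.035

-1.035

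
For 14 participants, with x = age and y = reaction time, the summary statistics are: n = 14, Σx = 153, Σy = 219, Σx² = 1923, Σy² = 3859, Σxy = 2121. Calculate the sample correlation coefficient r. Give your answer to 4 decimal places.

S_xy = nΣxy − ΣxΣy = 14·2121 − 153·219 = 29694 − 33507 = -3813
S_xx = nΣx² − (Σx)² = 14·1923 − 153² = 26922 − 23409 = 3513
S_yy = nΣy² − (Σy)² = 14·3859 − 219² = 54026 − 47961 = 6065
r = S_xy / √(S_xx·S_yy) = -3813 / √(3513·6065) = -3813 / √21306345 = -3813 / 4615.8797 = -0.8261

-0.8261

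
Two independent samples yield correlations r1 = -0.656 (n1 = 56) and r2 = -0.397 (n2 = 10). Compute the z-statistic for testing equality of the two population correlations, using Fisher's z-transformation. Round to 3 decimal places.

z1 = atanh(-0.656) = -0.785759,  z2 = atanh(-0.397) = -0.420083
SE = √(1/(n1−3) + 1/(n2−3)) = √(1/53 + 1/7) = √(0.0188679 + 0.1428571) = √0.1617250 = 0.402150
z = (z1 − z2)/SE = (-0.785759 − (-0.420083)) / 0.402150 = -0.365676 / 0.402150 = -0.909

-0.909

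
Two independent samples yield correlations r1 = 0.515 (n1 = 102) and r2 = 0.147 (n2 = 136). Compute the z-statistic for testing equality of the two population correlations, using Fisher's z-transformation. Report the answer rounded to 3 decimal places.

3.175

Fisher z-transforms: z1 = atanh(0.515) = 0.569511, z2 = atanh(0.147) = 0.148073; difference d = 0.421438
Var(d) = 1/99 + 1/133 = 0.0101010 + 0.0075188 = 0.0176198
z = d/√Var(d) = 0.421438 / √0.0176198 = 0.421438 / 0.132740 = 3.175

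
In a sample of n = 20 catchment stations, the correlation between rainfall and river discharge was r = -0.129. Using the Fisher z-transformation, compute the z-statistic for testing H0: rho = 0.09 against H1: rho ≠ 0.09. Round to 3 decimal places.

-0.907

Fisher z: atanh(-0.129) = -0.129723, atanh(0.09) = 0.090244
z = (z_r − z_0)·√(n−3) = (-0.129723 − 0.090244)·√17 = -0.219967 · 4.123106 = -0.907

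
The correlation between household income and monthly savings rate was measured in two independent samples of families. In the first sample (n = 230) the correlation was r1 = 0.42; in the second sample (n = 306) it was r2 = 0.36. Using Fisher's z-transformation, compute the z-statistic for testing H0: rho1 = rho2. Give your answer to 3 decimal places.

0.807

Fisher z-transforms: z1 = atanh(0.42) = 0.447692, z2 = atanh(0.36) = 0.376886; difference d = 0.070806
Var(d) = 1/227 + 1/303 = 0.0044053 + 0.0033003 = 0.0077056
z = d/√Var(d) = 0.070806 / √0.0077056 = 0.070806 / 0.087782 = 0.807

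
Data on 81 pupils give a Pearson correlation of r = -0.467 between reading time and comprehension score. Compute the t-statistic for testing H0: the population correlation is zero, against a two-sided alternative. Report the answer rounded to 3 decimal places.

t = r·√(n−2) / √(1−r²) with r = -0.467, n = 81
  = -0.467·√79 / √(1 − 0.218089)
  = -0.467·8.888194 / 0.884257
  = -4.150787 / 0.884257 = -4.694

-4.694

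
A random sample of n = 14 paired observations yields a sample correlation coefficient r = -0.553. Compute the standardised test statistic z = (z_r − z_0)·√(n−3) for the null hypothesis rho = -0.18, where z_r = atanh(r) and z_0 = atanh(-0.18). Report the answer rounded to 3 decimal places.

Fisher z: atanh(-0.553) = -0.622693, atanh(-0.18) = -0.181983
z = (z_r − z_0)·√(n−3) = (-0.622693 − (-0.181983))·√11 = -0.440710 · 3.316625 = -1.462

-1.462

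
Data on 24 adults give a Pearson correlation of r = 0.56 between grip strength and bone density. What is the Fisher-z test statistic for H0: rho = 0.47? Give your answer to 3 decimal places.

z_r = atanh(0.56) = 0.632833,  z_0 = atanh(0.47) = 0.510070
SE = 1/√(n−3) = 1/√21 = 0.218218
z = (z_r − z_0)/SE = (0.632833 − 0.510070) / 0.218218 = 0.122763 / 0.218218 = 0.563

0.563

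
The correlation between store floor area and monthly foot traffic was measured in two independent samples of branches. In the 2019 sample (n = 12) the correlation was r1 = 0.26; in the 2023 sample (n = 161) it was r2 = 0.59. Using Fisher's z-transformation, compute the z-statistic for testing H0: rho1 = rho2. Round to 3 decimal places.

z1 = atanh(0.26) = 0.266108,  z2 = atanh(0.59) = 0.677666
SE = √(1/(n1−3) + 1/(n2−3)) = √(1/9 + 1/158) = √(0.1111111 + 0.0063291) = √0.1174402 = 0.342695
z = (z1 − z2)/SE = (0.266108 − 0.677666) / 0.342695 = -0.411558 / 0.342695 = -1.201

-1.201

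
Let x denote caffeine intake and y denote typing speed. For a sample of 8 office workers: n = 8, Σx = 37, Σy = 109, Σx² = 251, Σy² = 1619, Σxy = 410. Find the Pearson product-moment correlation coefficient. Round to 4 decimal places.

-0.9102

S_xy = nΣxy − ΣxΣy = 8·410 − 37·109 = 3280 − 4033 = -753
S_xx = nΣx² − (Σx)² = 8·251 − 37² = 2008 − 1369 = 639
S_yy = nΣy² − (Σy)² = 8·1619 − 109² = 12952 − 11881 = 1071
r = S_xy / √(S_xx·S_yy) = -753 / √(639·1071) = -753 / √684369 = -753 / 827.2660 = -0.9102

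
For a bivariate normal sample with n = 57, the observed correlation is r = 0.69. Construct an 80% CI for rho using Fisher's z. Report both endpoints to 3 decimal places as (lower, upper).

Fisher z: z_r = atanh(r) = ½·ln((1+0.69)/(1−0.69)) = 0.847956
SE(z) = 1/√(n−3) = 1/√54 = 0.136083
80% ⇒ z* = 1.282; margin = 1.282·0.136083 = 0.174458
CI on z-scale: (0.673498, 1.022414)
Back-transform: tanh(0.673498) = 0.587276, tanh(1.022414) = 0.770848

(0.587, 0.771)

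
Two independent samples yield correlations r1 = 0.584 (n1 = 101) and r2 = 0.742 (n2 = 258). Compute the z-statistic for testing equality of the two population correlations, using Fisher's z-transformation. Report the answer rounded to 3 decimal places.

Fisher z-transforms: z1 = atanh(0.584) = 0.668512, z2 = atanh(0.742) = 0.954915; difference d = -0.286403
Var(d) = 1/98 + 1/255 = 0.0102041 + 0.0039216 = 0.0141257
z = d/√Var(d) = -0.286403 / √0.0141257 = -0.286403 / 0.118852 = -2.410

-2.410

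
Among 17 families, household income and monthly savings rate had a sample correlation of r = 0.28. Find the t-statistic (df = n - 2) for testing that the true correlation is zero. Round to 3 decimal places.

1 − r² = 1 − 0.0784 = 0.9216;  √(1−r²) = 0.960000
√(n−2) = √15 = 3.872983
t = r·√(n−2)/√(1−r²) = 0.28 · 3.872983 / 0.960000 = 1.130

1.130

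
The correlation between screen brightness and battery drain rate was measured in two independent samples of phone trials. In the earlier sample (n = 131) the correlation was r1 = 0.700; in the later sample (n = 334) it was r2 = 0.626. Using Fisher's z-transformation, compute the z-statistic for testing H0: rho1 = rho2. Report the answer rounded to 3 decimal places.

1.273

z1 = atanh(0.700) = 0.867301,  z2 = atanh(0.626) = 0.734811
SE = √(1/(n1−3) + 1/(n2−3)) = √(1/128 + 1/331) = √(0.0078125 + 0.0030211) = √0.0108336 = 0.104085
z = (z1 − z2)/SE = (0.867301 − 0.734811) / 0.104085 = 0.132490 / 0.104085 = 1.273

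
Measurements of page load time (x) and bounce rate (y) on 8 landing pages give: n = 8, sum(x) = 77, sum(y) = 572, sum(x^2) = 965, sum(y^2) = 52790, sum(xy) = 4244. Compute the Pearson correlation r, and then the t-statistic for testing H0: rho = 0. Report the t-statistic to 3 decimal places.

-2.986

Numerator: nΣxy − (Σx)(Σy) = 8·4244 − (77)(572) = -10092
Denominator: √[(nΣx²−(Σx)²)(nΣy²−(Σy)²)]
  nΣx²−(Σx)² = 8·965 − 5929 = 1791;  nΣy²−(Σy)² = 8·52790 − 327184 = 95136
  √(1791·95136) = √170388576 = 13053.2975
r = -10092 / 13053.2975 = -0.7731
t = r·√(n−2)/√(1−r²) = -0.7731·√6 / √(1−0.597684) = -1.893701 / 0.634284 = -2.986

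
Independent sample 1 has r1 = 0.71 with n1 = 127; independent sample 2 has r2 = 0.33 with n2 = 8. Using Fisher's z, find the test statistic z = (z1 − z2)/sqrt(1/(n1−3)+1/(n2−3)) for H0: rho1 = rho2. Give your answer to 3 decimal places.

Fisher z-transforms: z1 = atanh(0.71) = 0.887184, z2 = atanh(0.33) = 0.342828; difference d = 0.544356
Var(d) = 1/124 + 1/5 = 0.0080645 + 0.2000000 = 0.2080645
z = d/√Var(d) = 0.544356 / √0.2080645 = 0.544356 / 0.456141 = 1.193

1.193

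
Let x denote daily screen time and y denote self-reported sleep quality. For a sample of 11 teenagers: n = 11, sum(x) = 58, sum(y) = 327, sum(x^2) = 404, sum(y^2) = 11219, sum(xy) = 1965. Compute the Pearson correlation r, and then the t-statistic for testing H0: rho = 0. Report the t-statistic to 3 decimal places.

2.420

S_xy = nΣxy − ΣxΣy = 11·1965 − 58·327 = 21615 − 18966 = 2649
S_xx = nΣx² − (Σx)² = 11·404 − 58² = 4444 − 3364 = 1080
S_yy = nΣy² − (Σy)² = 11·11219 − 327² = 123409 − 106929 = 16480
r = S_xy / √(S_xx·S_yy) = 2649 / √(1080·16480) = 2649 / √17798400 = 2649 / 4218.8150 = 0.6279
t = r·√(n−2)/√(1−r²) = 0.6279·√9 / √(1−0.394258) = 1.883700 / 0.778294 = 2.420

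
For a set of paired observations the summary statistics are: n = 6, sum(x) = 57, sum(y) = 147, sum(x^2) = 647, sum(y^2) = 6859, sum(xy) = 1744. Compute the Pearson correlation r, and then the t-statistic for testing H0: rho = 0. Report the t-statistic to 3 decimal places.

1.472

Numerator: nΣxy − (Σx)(Σy) = 6·1744 − (57)(147) = 2085
Denominator: √[(nΣx²−(Σx)²)(nΣy²−(Σy)²)]
  nΣx²−(Σx)² = 6·647 − 3249 = 633;  nΣy²−(Σy)² = 6·6859 − 21609 = 19545
  √(633·19545) = √12371985 = 3517.3833
r = 2085 / 3517.3833 = 0.5928
t = r·√(n−2)/√(1−r²) = 0.5928·√4 / √(1−0.351412) = 1.185600 / 0.805350 = 1.472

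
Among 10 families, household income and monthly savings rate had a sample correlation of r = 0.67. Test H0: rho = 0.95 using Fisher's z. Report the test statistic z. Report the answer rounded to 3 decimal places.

z_r = atanh(0.67) = 0.810743,  z_0 = atanh(0.95) = 1.831781
SE = 1/√(n−3) = 1/√7 = 0.377964
z = (z_r − z_0)/SE = (0.810743 − 1.831781) / 0.377964 = -1.021038 / 0.377964 = -2.701

-2.701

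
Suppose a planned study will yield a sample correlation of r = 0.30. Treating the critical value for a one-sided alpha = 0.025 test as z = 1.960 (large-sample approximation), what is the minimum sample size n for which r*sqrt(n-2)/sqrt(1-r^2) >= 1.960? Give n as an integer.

Need r·√(n−2)/√(1−r²) ≥ 1.960
√(n−2) ≥ 1.960·√(1−0.0900) / 0.30 = 1.960·0.953939 / 0.30 = 6.2324
n−2 ≥ 38.8428  ⇒  n ≥ 40.8428
Smallest integer n = 41

41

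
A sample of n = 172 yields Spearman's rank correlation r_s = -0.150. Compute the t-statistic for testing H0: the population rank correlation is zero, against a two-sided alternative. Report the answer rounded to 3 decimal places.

t = r_s·√(n−2) / √(1−r_s²) with r_s = -0.150, n = 172
  = -0.150·√170 / √(1 − 0.022500)
  = -0.150·13.038405 / 0.988686
  = -1.955761 / 0.988686 = -1.978

-1.978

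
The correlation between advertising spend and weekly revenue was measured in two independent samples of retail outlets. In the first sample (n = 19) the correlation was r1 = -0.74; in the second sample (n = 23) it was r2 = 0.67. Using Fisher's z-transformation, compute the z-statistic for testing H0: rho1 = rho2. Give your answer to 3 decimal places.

-5.251

Fisher z-transforms: z1 = atanh(-0.74) = -0.950479, z2 = atanh(0.67) = 0.810743; difference d = -1.761222
Var(d) = 1/16 + 1/20 = 0.0625000 + 0.0500000 = 0.1125000
z = d/√Var(d) = -1.761222 / √0.1125000 = -1.761222 / 0.335410 = -5.251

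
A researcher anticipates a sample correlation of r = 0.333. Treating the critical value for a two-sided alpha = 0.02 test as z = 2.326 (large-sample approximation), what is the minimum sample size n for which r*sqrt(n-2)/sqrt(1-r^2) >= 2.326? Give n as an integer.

46

Need r·√(n−2)/√(1−r²) ≥ 2.326
√(n−2) ≥ 2.326·√(1−0.110889) / 0.333 = 2.326·0.942927 / 0.333 = 6.5863
n−2 ≥ 43.3793  ⇒  n ≥ 45.3793
Smallest integer n = 46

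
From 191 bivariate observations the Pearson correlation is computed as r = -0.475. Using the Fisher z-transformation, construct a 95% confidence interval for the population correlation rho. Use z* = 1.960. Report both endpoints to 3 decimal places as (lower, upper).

Fisher z: z_r = atanh(r) = ½·ln((1+(-0.475))/(1−(-0.475))) = -0.516508
SE(z) = 1/√(n−3) = 1/√188 = 0.072932
95% ⇒ z* = 1.960; margin = 1.960·0.072932 = 0.142947
CI on z-scale: (-0.659455, -0.373561)
Back-transform: tanh(-0.659455) = -0.578001, tanh(-0.373561) = -0.357103

(-0.578, -0.357)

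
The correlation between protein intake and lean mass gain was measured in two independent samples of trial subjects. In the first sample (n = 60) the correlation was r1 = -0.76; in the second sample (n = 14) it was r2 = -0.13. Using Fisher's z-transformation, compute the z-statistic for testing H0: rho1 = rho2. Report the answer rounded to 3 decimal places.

z1 = atanh(-0.76) = -0.996215,  z2 = atanh(-0.13) = -0.130740
SE = √(1/(n1−3) + 1/(n2−3)) = √(1/57 + 1/11) = √(0.0175439 + 0.0909091) = √0.1084530 = 0.329322
z = (z1 − z2)/SE = (-0.996215 − (-0.130740)) / 0.329322 = -0.865475 / 0.329322 = -2.628

-2.628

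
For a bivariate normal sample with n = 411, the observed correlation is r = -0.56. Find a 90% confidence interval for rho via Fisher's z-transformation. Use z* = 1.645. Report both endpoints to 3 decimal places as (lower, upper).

z_r = atanh(-0.56) = -0.632833;  SE = 1/√(n−3) = 1/√408 = 0.049507
z-limits: -0.632833 ± 1.645·0.049507 = -0.632833 ± 0.081439 = [-0.714272, -0.551394]
ρ-limits: (tanh -0.714272, tanh -0.551394) = (-0.613, -0.502)

(-0.613, -0.502)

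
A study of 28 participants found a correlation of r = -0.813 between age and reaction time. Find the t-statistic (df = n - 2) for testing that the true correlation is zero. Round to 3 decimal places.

-7.120

1 − r² = 1 − 0.660969 = 0.339031;  √(1−r²) = 0.582264
√(n−2) = √26 = 5.099020
t = r·√(n−2)/√(1−r²) = -0.813 · 5.099020 / 0.582264 = -7.120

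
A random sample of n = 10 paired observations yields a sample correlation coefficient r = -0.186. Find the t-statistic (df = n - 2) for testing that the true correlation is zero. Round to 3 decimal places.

1 − r² = 1 − 0.034596 = 0.965404;  √(1−r²) = 0.982550
√(n−2) = √8 = 2.828427
t = r·√(n−2)/√(1−r²) = -0.186 · 2.828427 / 0.982550 = -0.535

-0.535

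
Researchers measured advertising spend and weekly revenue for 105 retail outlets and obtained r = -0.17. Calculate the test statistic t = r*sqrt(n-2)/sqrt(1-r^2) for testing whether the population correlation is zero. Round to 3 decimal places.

1 − r² = 1 − 0.0289 = 0.9711;  √(1−r²) = 0.985444
√(n−2) = √103 = 10.148892
t = r·√(n−2)/√(1−r²) = -0.17 · 10.148892 / 0.985444 = -1.751

-1.751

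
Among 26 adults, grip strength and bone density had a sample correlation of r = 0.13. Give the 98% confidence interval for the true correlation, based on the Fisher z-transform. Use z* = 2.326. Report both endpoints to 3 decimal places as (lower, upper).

(-0.340, 0.548)

Fisher z: z_r = atanh(r) = ½·ln((1+0.13)/(1−0.13)) = 0.130740
SE(z) = 1/√(n−3) = 1/√23 = 0.208514
98% ⇒ z* = 2.326; margin = 2.326·0.208514 = 0.485004
CI on z-scale: (-0.354264, 0.615744)
Back-transform: tanh(-0.354264) = -0.340152, tanh(0.615744) = 0.548158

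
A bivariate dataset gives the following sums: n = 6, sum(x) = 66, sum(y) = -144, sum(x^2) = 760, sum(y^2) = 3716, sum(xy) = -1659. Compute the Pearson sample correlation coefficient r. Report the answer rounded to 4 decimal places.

-0.7977

Numerator: nΣxy − (Σx)(Σy) = 6·(-1659) − (66)(-144) = -450
Denominator: √[(nΣx²−(Σx)²)(nΣy²−(Σy)²)]
  nΣx²−(Σx)² = 6·760 − 4356 = 204;  nΣy²−(Σy)² = 6·3716 − 20736 = 1560
  √(204·1560) = √318240 = 564.1276
r = -450 / 564.1276 = -0.7977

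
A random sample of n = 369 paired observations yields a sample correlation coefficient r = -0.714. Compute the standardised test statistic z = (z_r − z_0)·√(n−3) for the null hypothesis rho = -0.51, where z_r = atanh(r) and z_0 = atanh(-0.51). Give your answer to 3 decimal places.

Fisher z: atanh(-0.714) = -0.895297, atanh(-0.51) = -0.562730
z = (z_r − z_0)·√(n−3) = (-0.895297 − (-0.562730))·√366 = -0.332567 · 19.131126 = -6.362

-6.362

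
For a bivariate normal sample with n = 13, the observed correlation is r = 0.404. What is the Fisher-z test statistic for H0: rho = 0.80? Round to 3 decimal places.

Fisher z: atanh(0.404) = 0.428420, atanh(0.80) = 1.098612
z = (z_r − z_0)·√(n−3) = (0.428420 − 1.098612)·√10 = -0.670192 · 3.162278 = -2.119

-2.119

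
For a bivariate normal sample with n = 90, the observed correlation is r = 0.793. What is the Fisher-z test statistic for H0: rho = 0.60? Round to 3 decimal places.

Fisher z: atanh(0.793) = 1.079463, atanh(0.60) = 0.693147
z = (z_r − z_0)·√(n−3) = (1.079463 − 0.693147)·√87 = 0.386316 · 9.327379 = 3.603

3.603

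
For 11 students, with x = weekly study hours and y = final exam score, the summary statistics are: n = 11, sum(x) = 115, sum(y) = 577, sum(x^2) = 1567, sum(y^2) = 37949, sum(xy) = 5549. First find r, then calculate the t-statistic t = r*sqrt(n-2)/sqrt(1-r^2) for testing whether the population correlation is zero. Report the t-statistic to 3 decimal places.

-0.905

S_xy = nΣxy − ΣxΣy = 11·5549 − 115·577 = 61039 − 66355 = -5316
S_xx = nΣx² − (Σx)² = 11·1567 − 115² = 17237 − 13225 = 4012
S_yy = nΣy² − (Σy)² = 11·37949 − 577² = 417439 − 332929 = 84510
r = S_xy / √(S_xx·S_yy) = -5316 / √(4012·84510) = -5316 / √339054120 = -5316 / 18413.4223 = -0.2887
t = r·√(n−2)/√(1−r²) = -0.2887·√9 / √(1−0.083348) = -0.866100 / 0.957419 = -0.905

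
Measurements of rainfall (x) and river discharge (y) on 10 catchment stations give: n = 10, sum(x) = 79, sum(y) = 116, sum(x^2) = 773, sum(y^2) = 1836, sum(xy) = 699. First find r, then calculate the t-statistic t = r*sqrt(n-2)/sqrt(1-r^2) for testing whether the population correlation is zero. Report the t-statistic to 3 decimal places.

Numerator: nΣxy − (Σx)(Σy) = 10·699 − (79)(116) = -2174
Denominator: √[(nΣx²−(Σx)²)(nΣy²−(Σy)²)]
  nΣx²−(Σx)² = 10·773 − 6241 = 1489;  nΣy²−(Σy)² = 10·1836 − 13456 = 4904
  √(1489·4904) = √7302056 = 2702.2317
r = -2174 / 2702.2317 = -0.8045
t = r·√(n−2)/√(1−r²) = -0.8045·√8 / √(1−0.647220) = -2.275470 / 0.593953 = -3.831

-3.831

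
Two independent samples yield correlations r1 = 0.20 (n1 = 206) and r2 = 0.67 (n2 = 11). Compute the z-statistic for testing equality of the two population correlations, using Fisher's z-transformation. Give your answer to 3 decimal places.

-1.687

Fisher z-transforms: z1 = atanh(0.20) = 0.202733, z2 = atanh(0.67) = 0.810743; difference d = -0.608010
Var(d) = 1/203 + 1/8 = 0.0049261 + 0.1250000 = 0.1299261
z = d/√Var(d) = -0.608010 / √0.1299261 = -0.608010 / 0.360453 = -1.687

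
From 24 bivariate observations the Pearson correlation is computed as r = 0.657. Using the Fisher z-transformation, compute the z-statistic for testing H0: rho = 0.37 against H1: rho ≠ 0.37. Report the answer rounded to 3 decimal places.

z_r = atanh(0.657) = 0.787517,  z_0 = atanh(0.37) = 0.388423
SE = 1/√(n−3) = 1/√21 = 0.218218
z = (z_r − z_0)/SE = (0.787517 − 0.388423) / 0.218218 = 0.399094 / 0.218218 = 1.829

1.829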